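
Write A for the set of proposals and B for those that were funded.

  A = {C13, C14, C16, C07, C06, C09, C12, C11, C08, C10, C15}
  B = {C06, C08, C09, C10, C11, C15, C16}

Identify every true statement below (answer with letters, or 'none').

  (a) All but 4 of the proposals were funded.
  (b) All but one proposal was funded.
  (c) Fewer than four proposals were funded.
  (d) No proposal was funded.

(a)

|A| = 11, |A ∩ B| = 7, |A ∖ B| = 4.
(a) |A ∖ B| = 4: holds.
(b) |A ∖ B| = 1: fails.
(c) |A ∩ B| < 4: fails.
(d) A ∩ B = ∅ (|A ∩ B| = 0): fails.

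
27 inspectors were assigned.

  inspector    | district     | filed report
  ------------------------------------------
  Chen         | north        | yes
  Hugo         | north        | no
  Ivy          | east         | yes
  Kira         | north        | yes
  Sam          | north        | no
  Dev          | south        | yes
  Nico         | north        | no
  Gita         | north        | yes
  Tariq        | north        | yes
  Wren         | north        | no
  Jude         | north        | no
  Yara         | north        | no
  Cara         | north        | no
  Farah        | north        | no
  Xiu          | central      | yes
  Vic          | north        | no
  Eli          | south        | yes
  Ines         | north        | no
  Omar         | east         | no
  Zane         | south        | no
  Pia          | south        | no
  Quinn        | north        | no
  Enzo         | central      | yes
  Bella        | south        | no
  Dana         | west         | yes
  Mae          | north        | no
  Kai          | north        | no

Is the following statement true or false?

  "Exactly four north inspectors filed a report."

True

Truth condition: |A ∩ B| = 4.
|A| = 17, |A ∩ B| = 4, |A ∖ B| = 13.
|A ∩ B| = 4, so the statement is true.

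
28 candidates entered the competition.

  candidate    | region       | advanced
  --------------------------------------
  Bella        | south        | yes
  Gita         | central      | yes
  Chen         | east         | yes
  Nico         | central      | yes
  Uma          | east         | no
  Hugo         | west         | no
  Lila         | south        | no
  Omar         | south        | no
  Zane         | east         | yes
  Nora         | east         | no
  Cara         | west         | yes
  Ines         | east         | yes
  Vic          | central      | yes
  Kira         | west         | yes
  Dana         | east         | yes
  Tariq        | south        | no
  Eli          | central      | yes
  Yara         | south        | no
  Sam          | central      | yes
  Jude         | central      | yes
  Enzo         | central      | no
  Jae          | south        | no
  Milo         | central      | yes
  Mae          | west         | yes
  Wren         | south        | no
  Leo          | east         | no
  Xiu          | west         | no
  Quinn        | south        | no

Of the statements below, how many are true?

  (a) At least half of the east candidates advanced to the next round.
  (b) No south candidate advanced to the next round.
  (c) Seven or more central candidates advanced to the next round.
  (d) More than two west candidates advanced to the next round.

3

(a) east: |A| = 7, |A ∩ B| = 4; needs |A ∩ B| ≥ |A ∖ B| — true.
(b) south: |A| = 8, |A ∩ B| = 1; needs A ∩ B = ∅ (|A ∩ B| = 0) — false.
(c) central: |A| = 8, |A ∩ B| = 7; needs |A ∩ B| ≥ 7 — true.
(d) west: |A| = 5, |A ∩ B| = 3; needs |A ∩ B| > 2 — true.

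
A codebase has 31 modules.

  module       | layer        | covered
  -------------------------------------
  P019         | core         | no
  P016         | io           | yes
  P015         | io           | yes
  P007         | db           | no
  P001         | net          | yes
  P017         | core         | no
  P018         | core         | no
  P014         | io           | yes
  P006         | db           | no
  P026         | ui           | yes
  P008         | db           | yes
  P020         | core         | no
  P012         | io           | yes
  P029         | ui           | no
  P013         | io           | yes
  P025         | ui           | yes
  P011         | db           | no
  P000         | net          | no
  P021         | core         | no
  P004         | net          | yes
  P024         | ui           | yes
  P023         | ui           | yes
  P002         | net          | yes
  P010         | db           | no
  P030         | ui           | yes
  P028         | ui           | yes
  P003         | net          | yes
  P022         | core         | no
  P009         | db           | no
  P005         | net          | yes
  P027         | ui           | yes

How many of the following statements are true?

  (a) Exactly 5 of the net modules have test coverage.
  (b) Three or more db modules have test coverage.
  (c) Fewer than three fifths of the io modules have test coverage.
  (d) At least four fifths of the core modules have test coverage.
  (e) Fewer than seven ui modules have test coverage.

1

(a) net: |A| = 6, |A ∩ B| = 5; needs |A ∩ B| = 5 — true.
(b) db: |A| = 6, |A ∩ B| = 1; needs |A ∩ B| ≥ 3 — false.
(c) io: |A| = 5, |A ∩ B| = 5; needs |A ∩ B| / |A| < 3/5 — false.
(d) core: |A| = 6, |A ∩ B| = 0; needs |A ∩ B| / |A| ≥ 4/5 — false.
(e) ui: |A| = 8, |A ∩ B| = 7; needs |A ∩ B| < 7 — false.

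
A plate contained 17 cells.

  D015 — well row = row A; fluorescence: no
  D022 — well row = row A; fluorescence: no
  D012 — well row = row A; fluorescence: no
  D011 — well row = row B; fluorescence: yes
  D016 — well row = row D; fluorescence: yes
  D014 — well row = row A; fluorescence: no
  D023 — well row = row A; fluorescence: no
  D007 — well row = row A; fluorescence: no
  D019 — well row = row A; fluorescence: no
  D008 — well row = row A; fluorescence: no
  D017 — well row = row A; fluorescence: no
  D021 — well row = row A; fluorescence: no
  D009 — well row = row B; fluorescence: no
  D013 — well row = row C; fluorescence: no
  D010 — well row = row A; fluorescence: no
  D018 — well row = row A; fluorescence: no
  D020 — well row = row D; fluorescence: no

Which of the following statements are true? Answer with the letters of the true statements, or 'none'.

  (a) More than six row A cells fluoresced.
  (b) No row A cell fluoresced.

(b)

|A| = 12, |A ∩ B| = 0, |A ∖ B| = 12.
(a) |A ∩ B| > 6: fails.
(b) A ∩ B = ∅ (|A ∩ B| = 0): holds.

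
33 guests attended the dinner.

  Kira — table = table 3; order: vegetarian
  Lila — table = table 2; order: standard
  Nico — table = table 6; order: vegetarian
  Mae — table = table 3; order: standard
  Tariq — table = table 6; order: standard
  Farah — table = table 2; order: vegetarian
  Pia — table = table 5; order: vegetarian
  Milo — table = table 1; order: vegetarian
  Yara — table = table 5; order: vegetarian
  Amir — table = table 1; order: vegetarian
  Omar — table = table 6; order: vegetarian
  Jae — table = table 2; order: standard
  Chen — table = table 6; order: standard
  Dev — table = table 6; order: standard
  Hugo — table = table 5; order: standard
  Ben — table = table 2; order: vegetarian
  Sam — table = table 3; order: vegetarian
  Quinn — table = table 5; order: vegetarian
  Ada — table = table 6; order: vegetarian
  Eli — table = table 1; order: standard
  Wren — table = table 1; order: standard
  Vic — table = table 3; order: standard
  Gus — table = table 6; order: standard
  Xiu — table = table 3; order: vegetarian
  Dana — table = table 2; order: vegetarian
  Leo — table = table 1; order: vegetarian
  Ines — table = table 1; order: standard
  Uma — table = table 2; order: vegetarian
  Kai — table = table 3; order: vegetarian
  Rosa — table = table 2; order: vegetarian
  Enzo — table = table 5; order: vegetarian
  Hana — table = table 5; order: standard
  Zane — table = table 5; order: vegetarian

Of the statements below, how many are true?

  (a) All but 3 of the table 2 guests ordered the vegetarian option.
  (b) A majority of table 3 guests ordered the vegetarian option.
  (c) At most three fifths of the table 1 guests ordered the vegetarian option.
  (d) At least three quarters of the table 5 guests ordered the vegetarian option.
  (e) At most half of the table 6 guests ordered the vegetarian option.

3

(a) table 2: |A| = 7, |A ∩ B| = 5; needs |A ∖ B| = 3 — false.
(b) table 3: |A| = 6, |A ∩ B| = 4; needs |A ∩ B| > |A ∖ B| — true.
(c) table 1: |A| = 6, |A ∩ B| = 3; needs |A ∩ B| / |A| ≤ 3/5 — true.
(d) table 5: |A| = 7, |A ∩ B| = 5; needs |A ∩ B| / |A| ≥ 3/4 — false.
(e) table 6: |A| = 7, |A ∩ B| = 3; needs |A ∩ B| ≤ |A ∖ B| — true.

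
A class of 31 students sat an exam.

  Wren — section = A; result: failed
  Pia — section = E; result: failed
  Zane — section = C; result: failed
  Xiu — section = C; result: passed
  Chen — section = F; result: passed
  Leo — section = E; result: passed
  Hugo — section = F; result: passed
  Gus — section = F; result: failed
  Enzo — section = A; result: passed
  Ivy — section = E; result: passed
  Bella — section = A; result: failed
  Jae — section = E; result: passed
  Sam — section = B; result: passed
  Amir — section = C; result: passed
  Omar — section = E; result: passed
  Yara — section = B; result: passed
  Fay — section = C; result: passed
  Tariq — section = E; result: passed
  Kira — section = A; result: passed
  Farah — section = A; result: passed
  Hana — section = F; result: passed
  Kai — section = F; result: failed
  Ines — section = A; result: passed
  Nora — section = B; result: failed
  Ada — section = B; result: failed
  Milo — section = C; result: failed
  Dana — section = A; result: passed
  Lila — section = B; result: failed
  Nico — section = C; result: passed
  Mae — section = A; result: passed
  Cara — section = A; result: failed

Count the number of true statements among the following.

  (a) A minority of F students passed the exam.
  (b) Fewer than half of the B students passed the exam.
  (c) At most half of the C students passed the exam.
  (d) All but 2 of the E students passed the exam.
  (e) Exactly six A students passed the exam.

2

(a) F: |A| = 5, |A ∩ B| = 3; needs |A ∩ B| < |A ∖ B| — false.
(b) B: |A| = 5, |A ∩ B| = 2; needs |A ∩ B| < |A ∖ B| — true.
(c) C: |A| = 6, |A ∩ B| = 4; needs |A ∩ B| ≤ |A ∖ B| — false.
(d) E: |A| = 6, |A ∩ B| = 5; needs |A ∖ B| = 2 — false.
(e) A: |A| = 9, |A ∩ B| = 6; needs |A ∩ B| = 6 — true.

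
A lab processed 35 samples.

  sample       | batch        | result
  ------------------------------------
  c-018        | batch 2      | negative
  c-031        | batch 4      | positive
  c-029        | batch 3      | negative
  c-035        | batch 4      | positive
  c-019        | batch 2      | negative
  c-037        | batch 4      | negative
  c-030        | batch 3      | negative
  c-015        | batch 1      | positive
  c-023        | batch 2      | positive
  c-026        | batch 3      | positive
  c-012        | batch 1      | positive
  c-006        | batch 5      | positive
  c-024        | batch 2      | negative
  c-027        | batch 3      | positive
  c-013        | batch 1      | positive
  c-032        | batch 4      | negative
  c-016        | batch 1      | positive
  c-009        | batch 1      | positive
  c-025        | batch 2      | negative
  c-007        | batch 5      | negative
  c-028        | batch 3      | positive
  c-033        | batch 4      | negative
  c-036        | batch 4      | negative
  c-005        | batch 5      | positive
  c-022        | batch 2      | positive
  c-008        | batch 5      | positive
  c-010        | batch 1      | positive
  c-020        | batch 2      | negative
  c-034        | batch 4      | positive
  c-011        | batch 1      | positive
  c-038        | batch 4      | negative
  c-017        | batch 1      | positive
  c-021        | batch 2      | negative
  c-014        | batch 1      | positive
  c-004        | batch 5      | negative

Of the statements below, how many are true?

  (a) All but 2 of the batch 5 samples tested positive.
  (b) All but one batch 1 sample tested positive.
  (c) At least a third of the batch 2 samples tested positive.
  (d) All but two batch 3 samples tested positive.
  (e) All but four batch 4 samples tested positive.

2

(a) batch 5: |A| = 5, |A ∩ B| = 3; needs |A ∖ B| = 2 — true.
(b) batch 1: |A| = 9, |A ∩ B| = 9; needs |A ∖ B| = 1 — false.
(c) batch 2: |A| = 8, |A ∩ B| = 2; needs |A ∩ B| / |A| ≥ 1/3 — false.
(d) batch 3: |A| = 5, |A ∩ B| = 3; needs |A ∖ B| = 2 — true.
(e) batch 4: |A| = 8, |A ∩ B| = 3; needs |A ∖ B| = 4 — false.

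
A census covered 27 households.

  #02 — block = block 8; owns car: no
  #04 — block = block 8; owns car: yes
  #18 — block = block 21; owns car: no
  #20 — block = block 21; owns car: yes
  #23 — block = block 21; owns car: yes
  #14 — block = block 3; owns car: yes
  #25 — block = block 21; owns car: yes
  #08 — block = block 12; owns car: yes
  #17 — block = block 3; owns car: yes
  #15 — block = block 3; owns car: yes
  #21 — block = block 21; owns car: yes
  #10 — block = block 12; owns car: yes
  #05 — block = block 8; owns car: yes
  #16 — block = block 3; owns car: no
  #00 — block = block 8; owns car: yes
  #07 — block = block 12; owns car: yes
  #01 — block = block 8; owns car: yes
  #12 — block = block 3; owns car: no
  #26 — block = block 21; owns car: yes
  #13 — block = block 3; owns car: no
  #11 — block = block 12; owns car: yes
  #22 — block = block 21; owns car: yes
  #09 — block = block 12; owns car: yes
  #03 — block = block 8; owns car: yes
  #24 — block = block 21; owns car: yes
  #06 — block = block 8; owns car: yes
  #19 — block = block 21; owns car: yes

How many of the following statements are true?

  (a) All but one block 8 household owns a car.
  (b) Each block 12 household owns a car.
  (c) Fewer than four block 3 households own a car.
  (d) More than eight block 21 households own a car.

(a) block 8: |A| = 7, |A ∩ B| = 6; needs |A ∖ B| = 1 — true.
(b) block 12: |A| = 5, |A ∩ B| = 5; needs A ⊆ B, i.e. every element of A is in B (|A ∖ B| = 0) — true.
(c) block 3: |A| = 6, |A ∩ B| = 3; needs |A ∩ B| < 4 — true.
(d) block 21: |A| = 9, |A ∩ B| = 8; needs |A ∩ B| > 8 — false.

3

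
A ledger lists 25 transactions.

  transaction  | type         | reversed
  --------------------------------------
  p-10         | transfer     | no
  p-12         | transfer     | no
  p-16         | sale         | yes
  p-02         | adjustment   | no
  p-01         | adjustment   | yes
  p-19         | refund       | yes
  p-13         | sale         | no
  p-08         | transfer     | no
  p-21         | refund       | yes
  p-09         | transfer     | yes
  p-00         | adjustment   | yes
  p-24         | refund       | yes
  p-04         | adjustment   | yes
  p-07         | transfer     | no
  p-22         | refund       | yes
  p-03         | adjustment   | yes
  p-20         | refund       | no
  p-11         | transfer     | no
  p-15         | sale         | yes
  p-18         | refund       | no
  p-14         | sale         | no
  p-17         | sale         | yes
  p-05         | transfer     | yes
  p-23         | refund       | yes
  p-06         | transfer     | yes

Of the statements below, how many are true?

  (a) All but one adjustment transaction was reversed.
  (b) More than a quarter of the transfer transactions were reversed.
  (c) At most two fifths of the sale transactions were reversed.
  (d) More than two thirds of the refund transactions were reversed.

(a) adjustment: |A| = 5, |A ∩ B| = 4; needs |A ∖ B| = 1 — true.
(b) transfer: |A| = 8, |A ∩ B| = 3; needs |A ∩ B| / |A| > 1/4 — true.
(c) sale: |A| = 5, |A ∩ B| = 3; needs |A ∩ B| / |A| ≤ 2/5 — false.
(d) refund: |A| = 7, |A ∩ B| = 5; needs |A ∩ B| / |A| > 2/3 — true.

3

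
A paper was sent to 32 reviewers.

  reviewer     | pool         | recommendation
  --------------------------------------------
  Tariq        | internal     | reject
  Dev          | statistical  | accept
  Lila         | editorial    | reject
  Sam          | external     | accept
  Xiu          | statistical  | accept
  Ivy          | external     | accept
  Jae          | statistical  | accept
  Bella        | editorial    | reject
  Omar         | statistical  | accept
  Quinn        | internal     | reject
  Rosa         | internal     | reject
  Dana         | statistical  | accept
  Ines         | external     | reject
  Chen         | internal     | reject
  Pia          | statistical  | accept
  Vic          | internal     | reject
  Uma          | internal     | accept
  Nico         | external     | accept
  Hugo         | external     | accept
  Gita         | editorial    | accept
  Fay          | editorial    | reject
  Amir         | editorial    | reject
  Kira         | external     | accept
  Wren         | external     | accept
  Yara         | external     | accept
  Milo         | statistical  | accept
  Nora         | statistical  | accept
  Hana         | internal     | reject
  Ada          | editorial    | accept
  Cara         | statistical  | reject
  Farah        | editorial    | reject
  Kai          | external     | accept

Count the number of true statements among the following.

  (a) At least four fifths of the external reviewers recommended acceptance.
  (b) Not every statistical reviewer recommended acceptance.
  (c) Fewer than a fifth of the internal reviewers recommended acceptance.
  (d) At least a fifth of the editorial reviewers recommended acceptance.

(a) external: |A| = 9, |A ∩ B| = 8; needs |A ∩ B| / |A| ≥ 4/5 — true.
(b) statistical: |A| = 9, |A ∩ B| = 8; needs A ⊄ B (|A ∖ B| ≥ 1) — true.
(c) internal: |A| = 7, |A ∩ B| = 1; needs |A ∩ B| / |A| < 1/5 — true.
(d) editorial: |A| = 7, |A ∩ B| = 2; needs |A ∩ B| / |A| ≥ 1/5 — true.

4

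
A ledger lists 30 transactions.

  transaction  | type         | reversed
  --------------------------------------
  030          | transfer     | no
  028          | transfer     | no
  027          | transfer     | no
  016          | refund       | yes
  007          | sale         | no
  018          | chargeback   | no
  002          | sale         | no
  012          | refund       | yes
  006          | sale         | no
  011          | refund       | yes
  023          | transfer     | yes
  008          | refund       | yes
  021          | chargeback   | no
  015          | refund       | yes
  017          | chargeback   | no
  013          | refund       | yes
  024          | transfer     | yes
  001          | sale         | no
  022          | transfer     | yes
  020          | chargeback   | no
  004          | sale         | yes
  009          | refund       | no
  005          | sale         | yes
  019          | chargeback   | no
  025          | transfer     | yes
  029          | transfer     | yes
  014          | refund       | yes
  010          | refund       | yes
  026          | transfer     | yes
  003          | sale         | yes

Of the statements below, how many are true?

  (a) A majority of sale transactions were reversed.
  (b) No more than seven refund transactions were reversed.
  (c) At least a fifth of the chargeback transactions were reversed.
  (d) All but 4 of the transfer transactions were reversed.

(a) sale: |A| = 7, |A ∩ B| = 3; needs |A ∩ B| > |A ∖ B| — false.
(b) refund: |A| = 9, |A ∩ B| = 8; needs |A ∩ B| ≤ 7 — false.
(c) chargeback: |A| = 5, |A ∩ B| = 0; needs |A ∩ B| / |A| ≥ 1/5 — false.
(d) transfer: |A| = 9, |A ∩ B| = 6; needs |A ∖ B| = 4 — false.

0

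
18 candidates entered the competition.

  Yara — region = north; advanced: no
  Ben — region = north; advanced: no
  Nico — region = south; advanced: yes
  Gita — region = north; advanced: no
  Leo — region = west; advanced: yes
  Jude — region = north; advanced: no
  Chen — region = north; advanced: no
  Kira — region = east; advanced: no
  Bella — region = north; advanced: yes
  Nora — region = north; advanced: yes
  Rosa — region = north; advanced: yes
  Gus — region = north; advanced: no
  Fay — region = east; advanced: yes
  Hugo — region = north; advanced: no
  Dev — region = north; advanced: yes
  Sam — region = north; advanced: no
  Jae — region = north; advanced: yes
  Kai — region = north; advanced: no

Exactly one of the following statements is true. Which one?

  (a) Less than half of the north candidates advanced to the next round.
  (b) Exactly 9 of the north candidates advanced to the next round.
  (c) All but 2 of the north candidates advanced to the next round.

|A| = 14, |A ∩ B| = 5, |A ∖ B| = 9.
(a) requires |A ∩ B| < |A ∖ B|: true.
(b) requires |A ∩ B| = 9: false.
(c) requires |A ∖ B| = 2: false.

(a)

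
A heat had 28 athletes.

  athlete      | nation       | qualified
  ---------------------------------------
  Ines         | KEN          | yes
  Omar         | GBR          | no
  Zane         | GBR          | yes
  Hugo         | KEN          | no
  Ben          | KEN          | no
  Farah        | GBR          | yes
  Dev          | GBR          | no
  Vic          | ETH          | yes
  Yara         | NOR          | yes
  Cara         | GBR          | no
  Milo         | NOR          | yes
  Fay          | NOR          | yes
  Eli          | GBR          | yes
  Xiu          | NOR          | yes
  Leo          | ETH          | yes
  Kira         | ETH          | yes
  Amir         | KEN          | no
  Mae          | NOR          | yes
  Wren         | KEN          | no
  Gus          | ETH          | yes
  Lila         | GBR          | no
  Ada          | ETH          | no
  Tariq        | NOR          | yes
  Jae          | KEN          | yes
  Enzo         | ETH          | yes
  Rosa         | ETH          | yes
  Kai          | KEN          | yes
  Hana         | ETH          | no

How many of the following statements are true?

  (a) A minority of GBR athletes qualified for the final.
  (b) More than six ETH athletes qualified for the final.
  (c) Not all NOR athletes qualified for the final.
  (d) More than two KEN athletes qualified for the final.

2

(a) GBR: |A| = 7, |A ∩ B| = 3; needs |A ∩ B| < |A ∖ B| — true.
(b) ETH: |A| = 8, |A ∩ B| = 6; needs |A ∩ B| > 6 — false.
(c) NOR: |A| = 6, |A ∩ B| = 6; needs A ⊄ B (|A ∖ B| ≥ 1) — false.
(d) KEN: |A| = 7, |A ∩ B| = 3; needs |A ∩ B| > 2 — true.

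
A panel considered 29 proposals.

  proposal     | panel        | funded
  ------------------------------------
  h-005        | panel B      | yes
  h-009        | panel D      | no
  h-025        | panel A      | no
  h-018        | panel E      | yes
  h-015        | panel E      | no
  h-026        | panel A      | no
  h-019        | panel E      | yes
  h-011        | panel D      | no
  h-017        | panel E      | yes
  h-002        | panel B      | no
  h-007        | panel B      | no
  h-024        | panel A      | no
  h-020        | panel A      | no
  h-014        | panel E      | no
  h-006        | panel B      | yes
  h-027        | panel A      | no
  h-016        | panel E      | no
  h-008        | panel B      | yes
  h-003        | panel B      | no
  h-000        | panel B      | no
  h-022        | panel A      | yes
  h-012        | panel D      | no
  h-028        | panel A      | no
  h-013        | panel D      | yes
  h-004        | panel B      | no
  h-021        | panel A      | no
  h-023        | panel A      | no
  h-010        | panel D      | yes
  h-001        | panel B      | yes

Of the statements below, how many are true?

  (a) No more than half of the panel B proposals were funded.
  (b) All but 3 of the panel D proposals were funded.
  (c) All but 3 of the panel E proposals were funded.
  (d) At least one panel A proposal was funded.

(a) panel B: |A| = 9, |A ∩ B| = 4; needs |A ∩ B| ≤ |A ∖ B| — true.
(b) panel D: |A| = 5, |A ∩ B| = 2; needs |A ∖ B| = 3 — true.
(c) panel E: |A| = 6, |A ∩ B| = 3; needs |A ∖ B| = 3 — true.
(d) panel A: |A| = 9, |A ∩ B| = 1; needs A ∩ B ≠ ∅ (|A ∩ B| ≥ 1) — true.

4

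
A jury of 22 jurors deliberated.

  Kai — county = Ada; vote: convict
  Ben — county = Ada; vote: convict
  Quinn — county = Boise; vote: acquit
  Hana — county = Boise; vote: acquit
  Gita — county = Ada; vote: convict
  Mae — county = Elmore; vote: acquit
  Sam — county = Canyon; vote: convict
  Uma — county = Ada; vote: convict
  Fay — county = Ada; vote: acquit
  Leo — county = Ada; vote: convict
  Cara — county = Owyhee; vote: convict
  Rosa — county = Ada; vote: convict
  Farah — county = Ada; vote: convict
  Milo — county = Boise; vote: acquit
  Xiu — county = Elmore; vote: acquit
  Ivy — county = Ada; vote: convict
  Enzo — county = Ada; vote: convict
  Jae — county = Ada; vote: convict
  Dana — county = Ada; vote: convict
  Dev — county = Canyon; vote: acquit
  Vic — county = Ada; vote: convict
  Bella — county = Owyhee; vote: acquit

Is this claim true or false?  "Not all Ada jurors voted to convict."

True

Truth condition: A ⊄ B (|A ∖ B| ≥ 1).
A (the restrictor) = {Kai, Ben, Gita, Uma, Fay, Leo, Rosa, Farah, Ivy, Enzo, Jae, Dana, Vic}, |A| = 13.
A ∖ B = {Fay}, so |A ∖ B| = 1.
So the statement is true.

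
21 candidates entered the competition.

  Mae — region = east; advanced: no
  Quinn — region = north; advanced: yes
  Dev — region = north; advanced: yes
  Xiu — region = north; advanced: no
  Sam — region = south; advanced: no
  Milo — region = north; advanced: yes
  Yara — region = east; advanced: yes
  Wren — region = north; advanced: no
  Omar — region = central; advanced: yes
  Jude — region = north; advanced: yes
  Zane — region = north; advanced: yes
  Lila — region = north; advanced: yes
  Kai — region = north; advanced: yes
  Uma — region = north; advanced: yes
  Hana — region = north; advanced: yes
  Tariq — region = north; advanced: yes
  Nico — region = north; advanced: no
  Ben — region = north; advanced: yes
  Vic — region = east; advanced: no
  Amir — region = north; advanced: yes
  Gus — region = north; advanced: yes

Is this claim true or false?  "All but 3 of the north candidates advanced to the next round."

'All but 3 of the north candidates advanced to the next round' holds iff |A ∖ B| = 3.
|A| = 16, |A ∩ B| = 13, |A ∖ B| = 3.
|A ∖ B| = 3, so the statement is true.

True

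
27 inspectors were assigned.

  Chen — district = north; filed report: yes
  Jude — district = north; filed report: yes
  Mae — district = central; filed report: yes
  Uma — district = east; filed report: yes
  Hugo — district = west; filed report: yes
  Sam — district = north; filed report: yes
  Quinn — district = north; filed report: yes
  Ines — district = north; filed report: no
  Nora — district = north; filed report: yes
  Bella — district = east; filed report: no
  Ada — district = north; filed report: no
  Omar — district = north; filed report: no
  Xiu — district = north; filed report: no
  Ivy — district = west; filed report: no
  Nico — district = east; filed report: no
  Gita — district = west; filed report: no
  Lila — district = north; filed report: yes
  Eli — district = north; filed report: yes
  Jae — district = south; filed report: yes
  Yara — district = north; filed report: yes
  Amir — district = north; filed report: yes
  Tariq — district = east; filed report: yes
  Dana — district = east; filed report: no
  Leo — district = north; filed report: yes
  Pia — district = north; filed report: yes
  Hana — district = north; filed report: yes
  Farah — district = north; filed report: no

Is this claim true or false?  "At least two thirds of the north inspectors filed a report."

The determiner here denotes the relation: |A ∩ B| / |A| ≥ 2/3.
|A| = 17, |A ∩ B| = 12, |A ∖ B| = 5.
|A ∩ B|/|A| = 12/17, so the statement is true.

True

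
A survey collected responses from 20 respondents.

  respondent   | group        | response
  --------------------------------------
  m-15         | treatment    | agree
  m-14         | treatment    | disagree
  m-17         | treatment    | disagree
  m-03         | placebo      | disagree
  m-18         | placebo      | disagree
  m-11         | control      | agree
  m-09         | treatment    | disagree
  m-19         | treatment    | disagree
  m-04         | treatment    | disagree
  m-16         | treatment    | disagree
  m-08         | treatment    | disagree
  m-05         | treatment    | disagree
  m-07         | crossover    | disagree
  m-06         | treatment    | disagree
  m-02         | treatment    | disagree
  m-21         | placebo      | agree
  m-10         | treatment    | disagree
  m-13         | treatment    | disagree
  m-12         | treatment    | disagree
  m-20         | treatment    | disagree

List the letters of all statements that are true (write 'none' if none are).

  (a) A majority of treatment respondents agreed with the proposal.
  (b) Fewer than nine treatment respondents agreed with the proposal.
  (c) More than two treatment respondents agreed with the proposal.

(b)

|A| = 15, |A ∩ B| = 1, |A ∖ B| = 14.
(a) |A ∩ B| > |A ∖ B|: fails.
(b) |A ∩ B| < 9: holds.
(c) |A ∩ B| > 2: fails.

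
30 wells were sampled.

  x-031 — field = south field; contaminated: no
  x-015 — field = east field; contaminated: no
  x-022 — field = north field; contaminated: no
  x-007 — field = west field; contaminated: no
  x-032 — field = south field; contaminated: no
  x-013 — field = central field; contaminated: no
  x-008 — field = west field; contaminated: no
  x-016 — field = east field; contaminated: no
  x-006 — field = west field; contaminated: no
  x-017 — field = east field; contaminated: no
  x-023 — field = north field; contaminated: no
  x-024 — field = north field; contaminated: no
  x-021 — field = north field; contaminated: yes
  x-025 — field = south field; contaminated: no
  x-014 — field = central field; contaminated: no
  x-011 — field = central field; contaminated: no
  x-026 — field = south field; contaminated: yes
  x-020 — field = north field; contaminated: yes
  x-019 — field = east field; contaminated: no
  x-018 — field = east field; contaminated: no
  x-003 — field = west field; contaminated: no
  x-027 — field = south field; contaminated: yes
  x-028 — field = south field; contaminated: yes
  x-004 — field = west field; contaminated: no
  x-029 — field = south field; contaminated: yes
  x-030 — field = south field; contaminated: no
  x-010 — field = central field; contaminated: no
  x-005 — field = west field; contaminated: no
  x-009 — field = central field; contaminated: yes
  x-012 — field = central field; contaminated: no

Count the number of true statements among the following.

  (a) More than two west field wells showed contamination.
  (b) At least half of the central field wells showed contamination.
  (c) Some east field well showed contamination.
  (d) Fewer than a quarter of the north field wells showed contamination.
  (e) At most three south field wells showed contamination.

(a) west field: |A| = 6, |A ∩ B| = 0; needs |A ∩ B| > 2 — false.
(b) central field: |A| = 6, |A ∩ B| = 1; needs |A ∩ B| ≥ |A ∖ B| — false.
(c) east field: |A| = 5, |A ∩ B| = 0; needs A ∩ B ≠ ∅ (|A ∩ B| ≥ 1) — false.
(d) north field: |A| = 5, |A ∩ B| = 2; needs |A ∩ B| / |A| < 1/4 — false.
(e) south field: |A| = 8, |A ∩ B| = 4; needs |A ∩ B| ≤ 3 — false.

0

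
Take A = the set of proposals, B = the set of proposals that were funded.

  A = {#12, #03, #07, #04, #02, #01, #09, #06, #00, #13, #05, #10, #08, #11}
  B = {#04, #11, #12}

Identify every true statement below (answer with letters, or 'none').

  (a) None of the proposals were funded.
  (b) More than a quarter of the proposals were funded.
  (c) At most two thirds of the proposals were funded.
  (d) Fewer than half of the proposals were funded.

|A| = 14, |A ∩ B| = 3, |A ∖ B| = 11.
(a) A ∩ B = ∅ (|A ∩ B| = 0): fails.
(b) |A ∩ B| / |A| > 1/4: fails.
(c) |A ∩ B| / |A| ≤ 2/3: holds.
(d) |A ∩ B| < |A ∖ B|: holds.

(c), (d)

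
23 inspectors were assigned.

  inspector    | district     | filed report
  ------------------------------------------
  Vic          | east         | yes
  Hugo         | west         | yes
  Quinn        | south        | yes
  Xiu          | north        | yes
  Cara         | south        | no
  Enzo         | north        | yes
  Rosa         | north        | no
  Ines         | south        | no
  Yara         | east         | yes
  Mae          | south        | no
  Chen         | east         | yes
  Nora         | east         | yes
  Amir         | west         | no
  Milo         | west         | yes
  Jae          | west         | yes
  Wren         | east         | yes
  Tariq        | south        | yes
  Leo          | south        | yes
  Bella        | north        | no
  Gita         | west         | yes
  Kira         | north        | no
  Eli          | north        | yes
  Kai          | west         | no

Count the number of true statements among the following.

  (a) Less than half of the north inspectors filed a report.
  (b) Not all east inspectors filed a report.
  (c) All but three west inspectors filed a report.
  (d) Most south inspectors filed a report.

0

(a) north: |A| = 6, |A ∩ B| = 3; needs |A ∩ B| < |A ∖ B| — false.
(b) east: |A| = 5, |A ∩ B| = 5; needs A ⊄ B (|A ∖ B| ≥ 1) — false.
(c) west: |A| = 6, |A ∩ B| = 4; needs |A ∖ B| = 3 — false.
(d) south: |A| = 6, |A ∩ B| = 3; needs |A ∩ B| > |A ∖ B| — false.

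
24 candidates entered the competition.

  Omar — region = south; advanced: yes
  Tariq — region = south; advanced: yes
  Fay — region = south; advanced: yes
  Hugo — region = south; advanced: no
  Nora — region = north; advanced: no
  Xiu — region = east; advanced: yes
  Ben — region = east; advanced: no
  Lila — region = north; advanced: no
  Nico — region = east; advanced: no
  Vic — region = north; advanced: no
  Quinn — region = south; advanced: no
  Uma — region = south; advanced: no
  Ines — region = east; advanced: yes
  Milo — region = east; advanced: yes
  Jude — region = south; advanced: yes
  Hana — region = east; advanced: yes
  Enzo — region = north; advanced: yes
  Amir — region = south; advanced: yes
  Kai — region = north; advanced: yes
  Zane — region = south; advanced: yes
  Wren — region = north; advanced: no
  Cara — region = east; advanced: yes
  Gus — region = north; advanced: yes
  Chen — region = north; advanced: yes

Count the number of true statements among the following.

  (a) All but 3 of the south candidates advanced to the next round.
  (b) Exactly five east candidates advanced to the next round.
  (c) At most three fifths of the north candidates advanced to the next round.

3

(a) south: |A| = 9, |A ∩ B| = 6; needs |A ∖ B| = 3 — true.
(b) east: |A| = 7, |A ∩ B| = 5; needs |A ∩ B| = 5 — true.
(c) north: |A| = 8, |A ∩ B| = 4; needs |A ∩ B| / |A| ≤ 3/5 — true.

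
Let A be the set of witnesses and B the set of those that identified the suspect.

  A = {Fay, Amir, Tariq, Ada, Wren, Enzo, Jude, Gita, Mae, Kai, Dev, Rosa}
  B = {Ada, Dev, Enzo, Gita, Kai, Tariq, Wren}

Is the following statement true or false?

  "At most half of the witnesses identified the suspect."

'At most half of the witnesses identified the suspect' holds iff |A ∩ B| ≤ |A ∖ B|.
A (the restrictor) = {Fay, Amir, Tariq, Ada, Wren, Enzo, Jude, Gita, Mae, Kai, Dev, Rosa}, |A| = 12.
A ∩ B = {Tariq, Ada, Wren, Enzo, Gita, Kai, Dev}, so |A ∩ B| = 7.
A ∖ B = {Fay, Amir, Jude, Mae, Rosa}, so |A ∖ B| = 5.
7 > 5, so the statement is false.

False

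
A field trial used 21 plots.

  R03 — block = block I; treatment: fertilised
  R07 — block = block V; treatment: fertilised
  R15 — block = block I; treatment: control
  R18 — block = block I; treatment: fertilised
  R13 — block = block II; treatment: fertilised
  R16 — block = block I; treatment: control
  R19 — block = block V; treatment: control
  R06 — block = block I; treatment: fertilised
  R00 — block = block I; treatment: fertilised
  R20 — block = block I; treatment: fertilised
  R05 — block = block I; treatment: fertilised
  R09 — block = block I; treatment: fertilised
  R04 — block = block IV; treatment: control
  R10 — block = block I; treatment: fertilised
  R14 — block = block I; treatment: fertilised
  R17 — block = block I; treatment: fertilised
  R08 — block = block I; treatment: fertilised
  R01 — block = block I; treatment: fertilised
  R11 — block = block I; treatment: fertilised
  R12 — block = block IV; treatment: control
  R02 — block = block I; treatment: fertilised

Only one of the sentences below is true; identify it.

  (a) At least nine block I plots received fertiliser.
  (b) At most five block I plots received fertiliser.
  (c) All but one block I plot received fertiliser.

|A| = 16, |A ∩ B| = 14, |A ∖ B| = 2.
(a) requires |A ∩ B| ≥ 9: true.
(b) requires |A ∩ B| ≤ 5: false.
(c) requires |A ∖ B| = 1: false.

(a)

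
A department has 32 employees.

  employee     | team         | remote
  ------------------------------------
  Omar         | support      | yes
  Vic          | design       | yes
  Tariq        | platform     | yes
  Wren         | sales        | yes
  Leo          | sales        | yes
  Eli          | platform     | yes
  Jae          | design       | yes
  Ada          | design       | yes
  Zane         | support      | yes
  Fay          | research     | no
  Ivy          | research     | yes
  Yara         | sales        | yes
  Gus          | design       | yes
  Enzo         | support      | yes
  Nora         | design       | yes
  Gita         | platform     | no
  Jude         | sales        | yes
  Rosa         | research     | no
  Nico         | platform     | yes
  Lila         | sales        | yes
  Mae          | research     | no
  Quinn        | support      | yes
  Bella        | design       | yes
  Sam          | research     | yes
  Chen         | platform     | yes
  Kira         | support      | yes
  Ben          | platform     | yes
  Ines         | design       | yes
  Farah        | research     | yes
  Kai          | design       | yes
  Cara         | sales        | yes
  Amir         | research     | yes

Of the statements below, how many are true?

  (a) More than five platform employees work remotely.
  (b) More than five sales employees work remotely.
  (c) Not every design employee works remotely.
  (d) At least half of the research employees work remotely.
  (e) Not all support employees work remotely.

(a) platform: |A| = 6, |A ∩ B| = 5; needs |A ∩ B| > 5 — false.
(b) sales: |A| = 6, |A ∩ B| = 6; needs |A ∩ B| > 5 — true.
(c) design: |A| = 8, |A ∩ B| = 8; needs A ⊄ B (|A ∖ B| ≥ 1) — false.
(d) research: |A| = 7, |A ∩ B| = 4; needs |A ∩ B| ≥ |A ∖ B| — true.
(e) support: |A| = 5, |A ∩ B| = 5; needs A ⊄ B (|A ∖ B| ≥ 1) — false.

2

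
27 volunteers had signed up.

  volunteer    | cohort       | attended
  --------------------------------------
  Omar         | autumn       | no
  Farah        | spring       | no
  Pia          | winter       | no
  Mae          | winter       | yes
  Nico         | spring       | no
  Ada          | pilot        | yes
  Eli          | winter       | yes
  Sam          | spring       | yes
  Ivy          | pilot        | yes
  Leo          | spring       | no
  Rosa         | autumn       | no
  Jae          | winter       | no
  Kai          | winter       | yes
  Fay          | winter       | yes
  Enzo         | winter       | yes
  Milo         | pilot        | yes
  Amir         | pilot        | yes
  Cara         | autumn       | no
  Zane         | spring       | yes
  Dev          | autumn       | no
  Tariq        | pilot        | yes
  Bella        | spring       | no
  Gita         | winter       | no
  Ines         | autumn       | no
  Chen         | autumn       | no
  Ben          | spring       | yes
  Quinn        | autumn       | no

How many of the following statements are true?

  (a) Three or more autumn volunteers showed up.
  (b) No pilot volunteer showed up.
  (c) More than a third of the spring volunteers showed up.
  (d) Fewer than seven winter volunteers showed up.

2

(a) autumn: |A| = 7, |A ∩ B| = 0; needs |A ∩ B| ≥ 3 — false.
(b) pilot: |A| = 5, |A ∩ B| = 5; needs A ∩ B = ∅ (|A ∩ B| = 0) — false.
(c) spring: |A| = 7, |A ∩ B| = 3; needs |A ∩ B| / |A| > 1/3 — true.
(d) winter: |A| = 8, |A ∩ B| = 5; needs |A ∩ B| < 7 — true.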